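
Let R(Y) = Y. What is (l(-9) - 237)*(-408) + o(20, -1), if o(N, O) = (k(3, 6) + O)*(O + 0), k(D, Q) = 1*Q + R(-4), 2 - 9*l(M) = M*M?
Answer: 300829/3 ≈ 1.0028e+5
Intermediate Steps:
l(M) = 2/9 - M²/9 (l(M) = 2/9 - M*M/9 = 2/9 - M²/9)
k(D, Q) = -4 + Q (k(D, Q) = 1*Q - 4 = Q - 4 = -4 + Q)
o(N, O) = O*(2 + O) (o(N, O) = ((-4 + 6) + O)*(O + 0) = (2 + O)*O = O*(2 + O))
(l(-9) - 237)*(-408) + o(20, -1) = ((2/9 - ⅑*(-9)²) - 237)*(-408) - (2 - 1) = ((2/9 - ⅑*81) - 237)*(-408) - 1*1 = ((2/9 - 9) - 237)*(-408) - 1 = (-79/9 - 237)*(-408) - 1 = -2212/9*(-408) - 1 = 300832/3 - 1 = 300829/3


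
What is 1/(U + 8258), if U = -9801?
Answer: -1/1543 ≈ -0.00064809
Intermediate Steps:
1/(U + 8258) = 1/(-9801 + 8258) = 1/(-1543) = -1/1543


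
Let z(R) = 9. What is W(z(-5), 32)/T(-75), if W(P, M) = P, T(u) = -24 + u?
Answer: -1/11 ≈ -0.090909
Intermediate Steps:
W(z(-5), 32)/T(-75) = 9/(-24 - 75) = 9/(-99) = 9*(-1/99) = -1/11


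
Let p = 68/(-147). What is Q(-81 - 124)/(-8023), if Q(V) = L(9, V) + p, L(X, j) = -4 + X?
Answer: -667/1179381 ≈ -0.00056555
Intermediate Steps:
p = -68/147 (p = 68*(-1/147) = -68/147 ≈ -0.46258)
Q(V) = 667/147 (Q(V) = (-4 + 9) - 68/147 = 5 - 68/147 = 667/147)
Q(-81 - 124)/(-8023) = (667/147)/(-8023) = (667/147)*(-1/8023) = -667/1179381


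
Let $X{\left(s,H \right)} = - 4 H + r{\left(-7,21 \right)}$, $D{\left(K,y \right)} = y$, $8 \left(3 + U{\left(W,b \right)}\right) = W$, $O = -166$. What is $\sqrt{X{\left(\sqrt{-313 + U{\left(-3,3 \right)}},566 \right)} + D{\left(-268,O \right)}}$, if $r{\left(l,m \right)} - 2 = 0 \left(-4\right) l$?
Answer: $2 i \sqrt{607} \approx 49.275 i$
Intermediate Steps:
$U{\left(W,b \right)} = -3 + \frac{W}{8}$
$r{\left(l,m \right)} = 2$ ($r{\left(l,m \right)} = 2 + 0 \left(-4\right) l = 2 + 0 l = 2 + 0 = 2$)
$X{\left(s,H \right)} = 2 - 4 H$ ($X{\left(s,H \right)} = - 4 H + 2 = 2 - 4 H$)
$\sqrt{X{\left(\sqrt{-313 + U{\left(-3,3 \right)}},566 \right)} + D{\left(-268,O \right)}} = \sqrt{\left(2 - 2264\right) - 166} = \sqrt{-2262 - 166} = \sqrt{-2428} = 2 i \sqrt{607}$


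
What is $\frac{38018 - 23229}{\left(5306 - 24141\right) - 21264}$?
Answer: $- \frac{14789}{40099} \approx -0.36881$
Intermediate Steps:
$\frac{38018 - 23229}{\left(5306 - 24141\right) - 21264} = \frac{14789}{\left(5306 - 24141\right) - 21264} = \frac{14789}{-18835 - 21264} = \frac{14789}{-40099} = 14789 \left(- \frac{1}{40099}\right) = - \frac{14789}{40099}$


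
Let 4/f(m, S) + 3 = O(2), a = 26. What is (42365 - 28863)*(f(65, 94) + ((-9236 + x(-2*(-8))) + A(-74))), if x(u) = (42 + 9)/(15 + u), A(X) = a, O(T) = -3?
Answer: -11563639378/93 ≈ -1.2434e+8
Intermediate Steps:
A(X) = 26
f(m, S) = -⅔ (f(m, S) = 4/(-3 - 3) = 4/(-6) = 4*(-⅙) = -⅔)
x(u) = 51/(15 + u)
(42365 - 28863)*(f(65, 94) + ((-9236 + x(-2*(-8))) + A(-74))) = (42365 - 28863)*(-⅔ + ((-9236 + 51/(15 - 2*(-8))) + 26)) = 13502*(-⅔ + ((-9236 + 51/(15 + 16)) + 26)) = 13502*(-⅔ + ((-9236 + 51/31) + 26)) = 13502*(-⅔ + (-286265/31 + 26)) = 13502*(-⅔ - 285459/31) = 13502*(-856439/93) = -11563639378/93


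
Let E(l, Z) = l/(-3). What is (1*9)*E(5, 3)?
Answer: -15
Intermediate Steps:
E(l, Z) = -l/3 (E(l, Z) = l*(-⅓) = -l/3)
(1*9)*E(5, 3) = (1*9)*(-⅓*5) = 9*(-5/3) = -15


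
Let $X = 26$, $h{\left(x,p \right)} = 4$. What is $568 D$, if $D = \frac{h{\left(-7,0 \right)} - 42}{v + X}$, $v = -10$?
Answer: $-1349$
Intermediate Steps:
$D = - \frac{19}{8}$ ($D = \frac{4 - 42}{-10 + 26} = - \frac{38}{16} = \left(-38\right) \frac{1}{16} = - \frac{19}{8} \approx -2.375$)
$568 D = 568 \left(- \frac{19}{8}\right) = -1349$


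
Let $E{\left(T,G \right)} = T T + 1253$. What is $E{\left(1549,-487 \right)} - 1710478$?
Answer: $690176$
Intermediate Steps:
$E{\left(T,G \right)} = 1253 + T^{2}$ ($E{\left(T,G \right)} = T^{2} + 1253 = 1253 + T^{2}$)
$E{\left(1549,-487 \right)} - 1710478 = \left(1253 + 1549^{2}\right) - 1710478 = \left(1253 + 2399401\right) - 1710478 = 2400654 - 1710478 = 690176$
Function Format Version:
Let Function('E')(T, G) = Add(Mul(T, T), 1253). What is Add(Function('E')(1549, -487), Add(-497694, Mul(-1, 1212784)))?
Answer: 690176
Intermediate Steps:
Function('E')(T, G) = Add(1253, Pow(T, 2)) (Function('E')(T, G) = Add(Pow(T, 2), 1253) = Add(1253, Pow(T, 2)))
Add(Function('E')(1549, -487), Add(-497694, Mul(-1, 1212784))) = Add(Add(1253, Pow(1549, 2)), Add(-497694, Mul(-1, 1212784))) = Add(Add(1253, 2399401), Add(-497694, -1212784)) = Add(2400654, -1710478) = 690176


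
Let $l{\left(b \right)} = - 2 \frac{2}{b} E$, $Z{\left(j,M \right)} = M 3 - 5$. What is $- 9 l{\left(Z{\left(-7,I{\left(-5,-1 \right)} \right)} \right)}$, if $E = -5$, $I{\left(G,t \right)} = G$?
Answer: $9$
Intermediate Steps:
$Z{\left(j,M \right)} = -5 + 3 M$ ($Z{\left(j,M \right)} = 3 M - 5 = -5 + 3 M$)
$l{\left(b \right)} = \frac{20}{b}$ ($l{\left(b \right)} = - 2 \frac{2}{b} \left(-5\right) = - \frac{4}{b} \left(-5\right) = \frac{20}{b}$)
$- 9 l{\left(Z{\left(-7,I{\left(-5,-1 \right)} \right)} \right)} = - 9 \frac{20}{-5 + 3 \left(-5\right)} = - 9 \frac{20}{-5 - 15} = - 9 \frac{20}{-20} = - 9 \cdot 20 \left(- \frac{1}{20}\right) = \left(-9\right) \left(-1\right) = 9$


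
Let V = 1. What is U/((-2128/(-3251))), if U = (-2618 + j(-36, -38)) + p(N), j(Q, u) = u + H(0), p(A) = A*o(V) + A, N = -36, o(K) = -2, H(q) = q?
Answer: -2129405/532 ≈ -4002.6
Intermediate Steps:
p(A) = -A (p(A) = A*(-2) + A = -2*A + A = -A)
j(Q, u) = u (j(Q, u) = u + 0 = u)
U = -2620 (U = (-2618 - 38) - 1*(-36) = -2656 + 36 = -2620)
U/((-2128/(-3251))) = -2620/((-2128/(-3251))) = -2620/((-2128*(-1/3251))) = -2620/2128/3251 = -2620*3251/2128 = -2129405/532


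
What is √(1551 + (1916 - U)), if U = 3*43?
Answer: √3338 ≈ 57.775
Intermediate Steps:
U = 129
√(1551 + (1916 - U)) = √(1551 + (1916 - 1*129)) = √(1551 + (1916 - 129)) = √(1551 + 1787) = √3338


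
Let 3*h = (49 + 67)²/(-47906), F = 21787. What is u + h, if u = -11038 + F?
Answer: 772405663/71859 ≈ 10749.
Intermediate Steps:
h = -6728/71859 (h = ((49 + 67)²/(-47906))/3 = (116²*(-1/47906))/3 = (13456*(-1/47906))/3 = (⅓)*(-6728/23953) = -6728/71859 ≈ -0.093628)
u = 10749 (u = -11038 + 21787 = 10749)
u + h = 10749 - 6728/71859 = 772405663/71859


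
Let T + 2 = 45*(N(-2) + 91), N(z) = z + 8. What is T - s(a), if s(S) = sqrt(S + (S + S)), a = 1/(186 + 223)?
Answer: 4363 - sqrt(1227)/409 ≈ 4362.9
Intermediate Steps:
a = 1/409 ≈ 0.0024450
N(z) = 8 + z
s(S) = sqrt(3)*sqrt(S) (s(S) = sqrt(S + 2*S) = sqrt(3*S) = sqrt(3)*sqrt(S))
T = 4363 (T = -2 + 45*((8 - 2) + 91) = -2 + 45*(6 + 91) = -2 + 45*97 = -2 + 4365 = 4363)
T - s(a) = 4363 - sqrt(3)*sqrt(1/409) = 4363 - sqrt(3)*sqrt(409)/409 = 4363 - sqrt(1227)/409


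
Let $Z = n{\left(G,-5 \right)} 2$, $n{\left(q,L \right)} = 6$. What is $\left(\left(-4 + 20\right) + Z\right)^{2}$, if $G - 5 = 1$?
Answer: $784$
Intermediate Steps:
$G = 6$ ($G = 5 + 1 = 6$)
$Z = 12$ ($Z = 6 \cdot 2 = 12$)
$\left(\left(-4 + 20\right) + Z\right)^{2} = \left(\left(-4 + 20\right) + 12\right)^{2} = \left(16 + 12\right)^{2} = 28^{2} = 784$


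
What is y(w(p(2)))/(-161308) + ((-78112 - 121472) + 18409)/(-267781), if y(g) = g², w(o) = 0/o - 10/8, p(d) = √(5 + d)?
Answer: 467592935875/691123480768 ≈ 0.67657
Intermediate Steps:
w(o) = -5/4 (w(o) = 0 - 10*⅛ = 0 - 5/4 = -5/4)
y(w(p(2)))/(-161308) + ((-78112 - 121472) + 18409)/(-267781) = (-5/4)²/(-161308) + ((-78112 - 121472) + 18409)/(-267781) = (25/16)*(-1/161308) + (-199584 + 18409)*(-1/267781) = -25/2580928 - 181175*(-1/267781) = -25/2580928 + 181175/267781 = 467592935875/691123480768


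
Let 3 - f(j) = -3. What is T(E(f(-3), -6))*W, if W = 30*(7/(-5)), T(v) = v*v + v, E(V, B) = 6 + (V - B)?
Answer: -14364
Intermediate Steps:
f(j) = 6 (f(j) = 3 - 1*(-3) = 3 + 3 = 6)
E(V, B) = 6 + V - B
T(v) = v + v² (T(v) = v² + v = v + v²)
W = -42 (W = 30*(7*(-⅕)) = 30*(-7/5) = -42)
T(E(f(-3), -6))*W = ((6 + 6 - 1*(-6))*(1 + (6 + 6 - 1*(-6))))*(-42) = ((6 + 6 + 6)*(1 + (6 + 6 + 6)))*(-42) = (18*(1 + 18))*(-42) = (18*19)*(-42) = 342*(-42) = -14364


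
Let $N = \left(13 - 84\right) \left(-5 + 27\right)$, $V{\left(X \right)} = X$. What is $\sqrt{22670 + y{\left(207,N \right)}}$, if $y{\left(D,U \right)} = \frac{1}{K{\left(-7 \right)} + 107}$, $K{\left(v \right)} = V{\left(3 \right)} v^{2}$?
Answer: $\frac{\sqrt{1462577974}}{254} \approx 150.57$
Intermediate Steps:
$K{\left(v \right)} = 3 v^{2}$
$N = -1562$ ($N = \left(-71\right) 22 = -1562$)
$y{\left(D,U \right)} = \frac{1}{254}$ ($y{\left(D,U \right)} = \frac{1}{3 \left(-7\right)^{2} + 107} = \frac{1}{3 \cdot 49 + 107} = \frac{1}{147 + 107} = \frac{1}{254}$)
$\sqrt{22670 + y{\left(207,N \right)}} = \sqrt{22670 + \frac{1}{254}} = \sqrt{\frac{5758181}{254}} = \frac{\sqrt{1462577974}}{254}$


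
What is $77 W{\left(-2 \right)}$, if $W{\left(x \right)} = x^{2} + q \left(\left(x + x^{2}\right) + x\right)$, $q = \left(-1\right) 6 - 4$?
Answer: $308$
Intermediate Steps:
$q = -10$ ($q = -6 - 4 = -10$)
$W{\left(x \right)} = - 20 x - 9 x^{2}$ ($W{\left(x \right)} = x^{2} - 10 \left(\left(x + x^{2}\right) + x\right) = x^{2} - 10 \left(x^{2} + 2 x\right) = x^{2} - \left(10 x^{2} + 20 x\right) = - 20 x - 9 x^{2}$)
$77 W{\left(-2 \right)} = 77 \left(\left(-1\right) \left(-2\right) \left(20 + 9 \left(-2\right)\right)\right) = 77 \left(\left(-1\right) \left(-2\right) \left(20 - 18\right)\right) = 77 \left(\left(-1\right) \left(-2\right) 2\right) = 77 \cdot 4 = 308$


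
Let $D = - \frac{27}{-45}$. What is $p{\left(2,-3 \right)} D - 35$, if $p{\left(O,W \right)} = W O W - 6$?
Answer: $- \frac{139}{5} \approx -27.8$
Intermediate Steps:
$p{\left(O,W \right)} = -6 + O W^{2}$ ($p{\left(O,W \right)} = O W W - 6 = O W^{2} - 6 = -6 + O W^{2}$)
$D = \frac{3}{5}$ ($D = \left(-27\right) \left(- \frac{1}{45}\right) = \frac{3}{5} \approx 0.6$)
$p{\left(2,-3 \right)} D - 35 = \left(-6 + 2 \left(-3\right)^{2}\right) \frac{3}{5} - 35 = \left(-6 + 2 \cdot 9\right) \frac{3}{5} - 35 = \left(-6 + 18\right) \frac{3}{5} - 35 = 12 \cdot \frac{3}{5} - 35 = \frac{36}{5} - 35 = - \frac{139}{5}$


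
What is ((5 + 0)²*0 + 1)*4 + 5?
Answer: 9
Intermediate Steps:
((5 + 0)²*0 + 1)*4 + 5 = (5²*0 + 1)*4 + 5 = (25*0 + 1)*4 + 5 = (0 + 1)*4 + 5 = 1*4 + 5 = 4 + 5 = 9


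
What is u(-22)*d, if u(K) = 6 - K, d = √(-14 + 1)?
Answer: 28*I*√13 ≈ 100.96*I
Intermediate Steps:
d = I*√13 (d = √(-13) = I*√13 ≈ 3.6056*I)
u(-22)*d = (6 - 1*(-22))*(I*√13) = (6 + 22)*(I*√13) = 28*(I*√13) = 28*I*√13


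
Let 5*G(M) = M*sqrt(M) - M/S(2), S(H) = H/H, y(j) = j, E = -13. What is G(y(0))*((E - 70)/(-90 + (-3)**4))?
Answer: 0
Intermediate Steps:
S(H) = 1
G(M) = -M/5 + M**(3/2)/5 (G(M) = (M*sqrt(M) - M/1)/5 = (M**(3/2) - M)/5 = -M/5 + M**(3/2)/5)
G(y(0))*((E - 70)/(-90 + (-3)**4)) = (-1/5*0 + 0**(3/2)/5)*((-13 - 70)/(-90 + (-3)**4)) = (0 + (1/5)*0)*(-83/(-90 + 81)) = (0 + 0)*(-83/(-9)) = 0*(-83*(-1/9)) = 0*(83/9) = 0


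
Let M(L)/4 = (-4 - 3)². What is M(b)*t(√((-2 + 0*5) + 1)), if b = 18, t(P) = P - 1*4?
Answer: -784 + 196*I ≈ -784.0 + 196.0*I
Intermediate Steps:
t(P) = -4 + P (t(P) = P - 4 = -4 + P)
M(L) = 196 (M(L) = 4*(-4 - 3)² = 4*(-7)² = 4*49 = 196)
M(b)*t(√((-2 + 0*5) + 1)) = 196*(-4 + √((-2 + 0*5) + 1)) = 196*(-4 + √((-2 + 0) + 1)) = 196*(-4 + √(-2 + 1)) = 196*(-4 + √(-1)) = 196*(-4 + I) = -784 + 196*I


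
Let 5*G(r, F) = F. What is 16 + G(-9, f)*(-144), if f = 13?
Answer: -1792/5 ≈ -358.40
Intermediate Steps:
G(r, F) = F/5
16 + G(-9, f)*(-144) = 16 + ((⅕)*13)*(-144) = 16 + (13/5)*(-144) = 16 - 1872/5 = -1792/5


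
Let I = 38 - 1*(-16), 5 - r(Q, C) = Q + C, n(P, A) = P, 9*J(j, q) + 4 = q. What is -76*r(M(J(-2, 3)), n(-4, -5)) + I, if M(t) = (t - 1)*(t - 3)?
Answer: -29750/81 ≈ -367.28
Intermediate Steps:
J(j, q) = -4/9 + q/9
M(t) = (-1 + t)*(-3 + t)
r(Q, C) = 5 - C - Q (r(Q, C) = 5 - (Q + C) = 5 - (C + Q) = 5 + (-C - Q) = 5 - C - Q)
I = 54 (I = 38 + 16 = 54)
-76*r(M(J(-2, 3)), n(-4, -5)) + I = -76*(5 - 1*(-4) - (3 + (-4/9 + (⅑)*3)² - 4*(-4/9 + (⅑)*3))) + 54 = -76*(5 + 4 - (3 + (-4/9 + ⅓)² - 4*(-4/9 + ⅓))) + 54 = -76*(5 + 4 - (3 + (-⅑)² - 4*(-⅑))) + 54 = -76*(5 + 4 - (3 + 1/81 + 4/9)) + 54 = -76*(5 + 4 - 1*280/81) + 54 = -76*(5 + 4 - 280/81) + 54 = -76*449/81 + 54 = -34124/81 + 54 = -29750/81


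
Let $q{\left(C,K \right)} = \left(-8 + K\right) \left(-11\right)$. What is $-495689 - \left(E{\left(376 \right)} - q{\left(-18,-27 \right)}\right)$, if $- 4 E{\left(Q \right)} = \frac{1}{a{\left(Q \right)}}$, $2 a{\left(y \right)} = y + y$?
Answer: $- \frac{744937215}{1504} \approx -4.953 \cdot 10^{5}$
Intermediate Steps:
$a{\left(y \right)} = y$ ($a{\left(y \right)} = \frac{y + y}{2} = \frac{2 y}{2} = y$)
$q{\left(C,K \right)} = 88 - 11 K$
$E{\left(Q \right)} = - \frac{1}{4 Q}$
$-495689 - \left(E{\left(376 \right)} - q{\left(-18,-27 \right)}\right) = -495689 - \left(- \frac{1}{4 \cdot 376} - \left(88 - -297\right)\right) = -495689 - \left(\left(- \frac{1}{4}\right) \frac{1}{376} - \left(88 + 297\right)\right) = -495689 - \left(- \frac{1}{1504} - 385\right) = -495689 - - \frac{579041}{1504} = -495689 + \frac{579041}{1504} = - \frac{744937215}{1504}$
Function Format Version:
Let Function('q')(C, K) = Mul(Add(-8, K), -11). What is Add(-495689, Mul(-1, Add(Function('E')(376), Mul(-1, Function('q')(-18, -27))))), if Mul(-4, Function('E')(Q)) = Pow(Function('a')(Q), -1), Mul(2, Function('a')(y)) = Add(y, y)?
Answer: Rational(-744937215, 1504) ≈ -4.9530e+5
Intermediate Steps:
Function('a')(y) = y (Function('a')(y) = Mul(Rational(1, 2), Add(y, y)) = Mul(Rational(1, 2), Mul(2, y)) = y)
Function('q')(C, K) = Add(88, Mul(-11, K))
Function('E')(Q) = Mul(Rational(-1, 4), Pow(Q, -1))
Add(-495689, Mul(-1, Add(Function('E')(376), Mul(-1, Function('q')(-18, -27))))) = Add(-495689, Mul(-1, Add(Mul(Rational(-1, 4), Pow(376, -1)), Mul(-1, Add(88, Mul(-11, -27)))))) = Add(-495689, Mul(-1, Add(Mul(Rational(-1, 4), Rational(1, 376)), Mul(-1, Add(88, 297))))) = Add(-495689, Mul(-1, Add(Rational(-1, 1504), Mul(-1, 385)))) = Add(-495689, Mul(-1, Add(Rational(-1, 1504), -385))) = Add(-495689, Mul(-1, Rational(-579041, 1504))) = Add(-495689, Rational(579041, 1504)) = Rational(-744937215, 1504)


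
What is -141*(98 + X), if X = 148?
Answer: -34686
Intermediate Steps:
-141*(98 + X) = -141*(98 + 148) = -141*246 = -34686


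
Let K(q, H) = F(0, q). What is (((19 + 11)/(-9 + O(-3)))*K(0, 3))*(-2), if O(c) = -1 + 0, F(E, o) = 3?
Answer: 18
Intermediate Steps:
O(c) = -1
K(q, H) = 3
(((19 + 11)/(-9 + O(-3)))*K(0, 3))*(-2) = (((19 + 11)/(-9 - 1))*3)*(-2) = ((30/(-10))*3)*(-2) = ((30*(-⅒))*3)*(-2) = -3*3*(-2) = -9*(-2) = 18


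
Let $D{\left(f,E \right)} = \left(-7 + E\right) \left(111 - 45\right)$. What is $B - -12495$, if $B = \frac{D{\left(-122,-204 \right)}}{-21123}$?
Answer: $\frac{87981937}{7041} \approx 12496.0$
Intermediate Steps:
$D{\left(f,E \right)} = -462 + 66 E$ ($D{\left(f,E \right)} = \left(-7 + E\right) 66 = -462 + 66 E$)
$B = \frac{4642}{7041}$ ($B = \frac{-462 + 66 \left(-204\right)}{-21123} = \left(-462 - 13464\right) \left(- \frac{1}{21123}\right) = \left(-13926\right) \left(- \frac{1}{21123}\right) = \frac{4642}{7041} \approx 0.65928$)
$B - -12495 = \frac{4642}{7041} - -12495 = \frac{4642}{7041} + 12495 = \frac{87981937}{7041}$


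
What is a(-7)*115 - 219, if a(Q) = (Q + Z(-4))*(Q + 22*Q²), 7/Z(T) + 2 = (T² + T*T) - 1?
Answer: -24146691/29 ≈ -8.3264e+5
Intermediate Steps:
Z(T) = 7/(-3 + 2*T²) (Z(T) = 7/(-2 + ((T² + T*T) - 1)) = 7/(-2 + ((T² + T²) - 1)) = 7/(-2 + (2*T² - 1)) = 7/(-2 + (-1 + 2*T²)) = 7/(-3 + 2*T²))
a(Q) = (7/29 + Q)*(Q + 22*Q²) (a(Q) = (Q + 7/(-3 + 2*(-4)²))*(Q + 22*Q²) = (Q + 7/(-3 + 2*16))*(Q + 22*Q²) = (Q + 7/(-3 + 32))*(Q + 22*Q²) = (Q + 7/29)*(Q + 22*Q²) = (7/29 + Q)*(Q + 22*Q²))
a(-7)*115 - 219 = ((1/29)*(-7)*(7 + 183*(-7) + 638*(-7)²))*115 - 219 = ((1/29)*(-7)*(7 - 1281 + 638*49))*115 - 219 = ((1/29)*(-7)*(7 - 1281 + 31262))*115 - 219 = ((1/29)*(-7)*29988)*115 - 219 = -209916/29*115 - 219 = -24140340/29 - 219 = -24146691/29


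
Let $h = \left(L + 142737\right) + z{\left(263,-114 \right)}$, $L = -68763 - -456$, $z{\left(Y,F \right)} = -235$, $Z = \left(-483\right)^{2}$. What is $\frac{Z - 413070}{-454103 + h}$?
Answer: $\frac{59927}{126636} \approx 0.47322$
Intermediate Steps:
$Z = 233289$
$L = -68307$ ($L = -68763 + 456 = -68307$)
$h = 74195$ ($h = \left(-68307 + 142737\right) - 235 = 74430 - 235 = 74195$)
$\frac{Z - 413070}{-454103 + h} = \frac{233289 - 413070}{-454103 + 74195} = - \frac{179781}{-379908} = \left(-179781\right) \left(- \frac{1}{379908}\right) = \frac{59927}{126636}$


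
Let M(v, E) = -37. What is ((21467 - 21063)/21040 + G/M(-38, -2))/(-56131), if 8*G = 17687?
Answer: 23250931/21848430440 ≈ 0.0010642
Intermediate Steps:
G = 17687/8 (G = (⅛)*17687 = 17687/8 ≈ 2210.9)
((21467 - 21063)/21040 + G/M(-38, -2))/(-56131) = ((21467 - 21063)/21040 + (17687/8)/(-37))/(-56131) = (404*(1/21040) + (17687/8)*(-1/37))*(-1/56131) = (101/5260 - 17687/296)*(-1/56131) = -23250931/389240*(-1/56131) = 23250931/21848430440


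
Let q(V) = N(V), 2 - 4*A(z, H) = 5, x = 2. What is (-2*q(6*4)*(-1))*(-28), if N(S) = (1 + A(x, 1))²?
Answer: -7/2 ≈ -3.5000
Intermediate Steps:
A(z, H) = -¾ (A(z, H) = ½ - ¼*5 = ½ - 5/4 = -¾)
N(S) = 1/16 (N(S) = (1 - ¾)² = (¼)² = 1/16)
q(V) = 1/16
(-2*q(6*4)*(-1))*(-28) = (-2*1/16*(-1))*(-28) = -⅛*(-1)*(-28) = (⅛)*(-28) = -7/2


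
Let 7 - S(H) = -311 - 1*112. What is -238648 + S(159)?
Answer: -238218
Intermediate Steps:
S(H) = 430 (S(H) = 7 - (-311 - 1*112) = 7 - (-311 - 112) = 7 - 1*(-423) = 7 + 423 = 430)
-238648 + S(159) = -238648 + 430 = -238218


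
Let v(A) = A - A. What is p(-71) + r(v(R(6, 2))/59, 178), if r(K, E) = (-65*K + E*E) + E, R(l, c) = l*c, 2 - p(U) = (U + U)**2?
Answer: 11700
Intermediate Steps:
p(U) = 2 - 4*U**2 (p(U) = 2 - (U + U)**2 = 2 - (2*U)**2 = 2 - 4*U**2)
R(l, c) = c*l
v(A) = 0
r(K, E) = E + E**2 - 65*K (r(K, E) = (-65*K + E**2) + E = (E**2 - 65*K) + E = E + E**2 - 65*K)
p(-71) + r(v(R(6, 2))/59, 178) = (2 - 4*(-71)**2) + (178 + 178**2 - 0/59) = (2 - 4*5041) + (178 + 31684 - 0/59) = (2 - 20164) + (178 + 31684 - 65*0) = -20162 + (178 + 31684 + 0) = -20162 + 31862 = 11700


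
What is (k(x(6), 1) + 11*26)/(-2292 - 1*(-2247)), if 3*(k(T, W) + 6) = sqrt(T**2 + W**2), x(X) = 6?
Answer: -56/9 - sqrt(37)/135 ≈ -6.2673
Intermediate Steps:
k(T, W) = -6 + sqrt(T**2 + W**2)/3
(k(x(6), 1) + 11*26)/(-2292 - 1*(-2247)) = ((-6 + sqrt(6**2 + 1**2)/3) + 11*26)/(-2292 - 1*(-2247)) = ((-6 + sqrt(36 + 1)/3) + 286)/(-2292 + 2247) = ((-6 + sqrt(37)/3) + 286)/(-45) = (280 + sqrt(37)/3)*(-1/45) = -56/9 - sqrt(37)/135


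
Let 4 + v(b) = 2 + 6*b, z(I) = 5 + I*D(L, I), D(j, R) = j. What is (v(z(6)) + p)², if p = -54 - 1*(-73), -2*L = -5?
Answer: 18769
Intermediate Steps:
L = 5/2 (L = -½*(-5) = 5/2 ≈ 2.5000)
p = 19 (p = -54 + 73 = 19)
z(I) = 5 + 5*I/2 (z(I) = 5 + I*(5/2) = 5 + 5*I/2)
v(b) = -2 + 6*b (v(b) = -4 + (2 + 6*b) = -2 + 6*b)
(v(z(6)) + p)² = ((-2 + 6*(5 + (5/2)*6)) + 19)² = ((-2 + 6*(5 + 15)) + 19)² = ((-2 + 6*20) + 19)² = ((-2 + 120) + 19)² = (118 + 19)² = 137² = 18769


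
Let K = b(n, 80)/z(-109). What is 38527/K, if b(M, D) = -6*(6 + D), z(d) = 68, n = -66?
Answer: -654959/129 ≈ -5077.2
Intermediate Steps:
b(M, D) = -36 - 6*D
K = -129/17 (K = (-36 - 6*80)/68 = (-36 - 480)*(1/68) = -516*1/68 = -129/17 ≈ -7.5882)
38527/K = 38527/(-129/17) = 38527*(-17/129) = -654959/129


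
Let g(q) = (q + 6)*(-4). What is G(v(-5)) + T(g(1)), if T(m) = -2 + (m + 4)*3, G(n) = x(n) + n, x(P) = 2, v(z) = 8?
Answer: -64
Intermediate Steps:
g(q) = -24 - 4*q (g(q) = (6 + q)*(-4) = -24 - 4*q)
G(n) = 2 + n
T(m) = 10 + 3*m (T(m) = -2 + (4 + m)*3 = -2 + (12 + 3*m) = 10 + 3*m)
G(v(-5)) + T(g(1)) = (2 + 8) + (10 + 3*(-24 - 4*1)) = 10 + (10 + 3*(-24 - 4)) = 10 + (10 + 3*(-28)) = 10 + (10 - 84) = 10 - 74 = -64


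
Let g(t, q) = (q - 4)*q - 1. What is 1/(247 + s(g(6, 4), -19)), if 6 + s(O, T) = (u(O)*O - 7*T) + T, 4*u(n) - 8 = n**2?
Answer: 4/1411 ≈ 0.0028349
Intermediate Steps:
u(n) = 2 + n**2/4
g(t, q) = -1 + q*(-4 + q) (g(t, q) = (-4 + q)*q - 1 = q*(-4 + q) - 1 = -1 + q*(-4 + q))
s(O, T) = -6 - 6*T + O*(2 + O**2/4) (s(O, T) = -6 + (((2 + O**2/4)*O - 7*T) + T) = -6 + ((O*(2 + O**2/4) - 7*T) + T) = -6 + ((-7*T + O*(2 + O**2/4)) + T) = -6 + (-6*T + O*(2 + O**2/4)) = -6 - 6*T + O*(2 + O**2/4))
1/(247 + s(g(6, 4), -19)) = 1/(247 + (-6 - 6*(-19) + (-1 + 4**2 - 4*4)*(8 + (-1 + 4**2 - 4*4)**2)/4)) = 1/(247 + (-6 + 114 + (-1 + 16 - 16)*(8 + (-1 + 16 - 16)**2)/4)) = 1/(247 + (-6 + 114 + (1/4)*(-1)*(8 + (-1)**2))) = 1/(247 + (-6 + 114 + (1/4)*(-1)*(8 + 1))) = 1/(247 + (-6 + 114 + (1/4)*(-1)*9)) = 1/(247 + (-6 + 114 - 9/4)) = 1/(247 + 423/4) = 1/(1411/4) = 4/1411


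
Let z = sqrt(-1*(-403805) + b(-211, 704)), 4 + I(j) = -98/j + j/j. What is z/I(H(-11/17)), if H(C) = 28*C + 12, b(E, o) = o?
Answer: 52*sqrt(404509)/677 ≈ 48.852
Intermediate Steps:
H(C) = 12 + 28*C
I(j) = -3 - 98/j (I(j) = -4 + (-98/j + j/j) = -4 + (-98/j + 1) = -4 + (1 - 98/j) = -3 - 98/j)
z = sqrt(404509) (z = sqrt(-1*(-403805) + 704) = sqrt(403805 + 704) = sqrt(404509) ≈ 636.01)
z/I(H(-11/17)) = sqrt(404509)/(-3 - 98/(12 + 28*(-11/17))) = sqrt(404509)/(-3 - 98/(12 - 308/17)) = sqrt(404509)/(-3 - 98/(-104/17)) = sqrt(404509)/(-3 - 98*(-17/104)) = sqrt(404509)/(-3 + 833/52) = sqrt(404509)/(677/52) = sqrt(404509)*(52/677) = 52*sqrt(404509)/677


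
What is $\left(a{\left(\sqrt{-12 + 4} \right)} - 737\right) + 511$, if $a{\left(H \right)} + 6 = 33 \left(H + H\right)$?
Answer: $-232 + 132 i \sqrt{2} \approx -232.0 + 186.68 i$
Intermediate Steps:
$a{\left(H \right)} = -6 + 66 H$ ($a{\left(H \right)} = -6 + 33 \left(H + H\right) = -6 + 33 \cdot 2 H = -6 + 66 H$)
$\left(a{\left(\sqrt{-12 + 4} \right)} - 737\right) + 511 = \left(\left(-6 + 66 \sqrt{-12 + 4}\right) - 737\right) + 511 = \left(\left(-6 + 66 \sqrt{-8}\right) - 737\right) + 511 = \left(\left(-6 + 66 \cdot 2 i \sqrt{2}\right) - 737\right) + 511 = \left(\left(-6 + 132 i \sqrt{2}\right) - 737\right) + 511 = \left(-743 + 132 i \sqrt{2}\right) + 511 = -232 + 132 i \sqrt{2}$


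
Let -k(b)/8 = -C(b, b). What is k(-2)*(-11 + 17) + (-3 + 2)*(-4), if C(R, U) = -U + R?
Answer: 4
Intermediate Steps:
C(R, U) = R - U
k(b) = 0 (k(b) = -(-8)*(b - b) = -(-8)*0 = -8*0 = 0)
k(-2)*(-11 + 17) + (-3 + 2)*(-4) = 0*(-11 + 17) + (-3 + 2)*(-4) = 0*6 - 1*(-4) = 0 + 4 = 4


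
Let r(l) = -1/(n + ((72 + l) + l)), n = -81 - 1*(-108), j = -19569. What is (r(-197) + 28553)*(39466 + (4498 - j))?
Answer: 535147099488/295 ≈ 1.8141e+9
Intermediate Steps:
n = 27 (n = -81 + 108 = 27)
r(l) = -1/(99 + 2*l) (r(l) = -1/(27 + ((72 + l) + l)) = -1/(27 + (72 + 2*l)) = -1/(99 + 2*l))
(r(-197) + 28553)*(39466 + (4498 - j)) = (-1/(99 + 2*(-197)) + 28553)*(39466 + (4498 - 1*(-19569))) = (-1/(99 - 394) + 28553)*(39466 + (4498 + 19569)) = (-1/(-295) + 28553)*(39466 + 24067) = (-1*(-1/295) + 28553)*63533 = (1/295 + 28553)*63533 = (8423136/295)*63533 = 535147099488/295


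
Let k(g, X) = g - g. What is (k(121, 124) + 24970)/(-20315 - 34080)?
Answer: -454/989 ≈ -0.45905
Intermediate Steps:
k(g, X) = 0
(k(121, 124) + 24970)/(-20315 - 34080) = (0 + 24970)/(-20315 - 34080) = 24970/(-54395) = 24970*(-1/54395) = -454/989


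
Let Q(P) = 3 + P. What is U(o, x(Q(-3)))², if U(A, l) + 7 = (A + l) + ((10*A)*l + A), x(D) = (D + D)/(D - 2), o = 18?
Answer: 841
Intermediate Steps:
x(D) = 2*D/(-2 + D) (x(D) = (2*D)/(-2 + D) = 2*D/(-2 + D))
U(A, l) = -7 + l + 2*A + 10*A*l (U(A, l) = -7 + ((A + l) + ((10*A)*l + A)) = -7 + ((A + l) + (10*A*l + A)) = -7 + ((A + l) + (A + 10*A*l)) = -7 + (l + 2*A + 10*A*l) = -7 + l + 2*A + 10*A*l)
U(o, x(Q(-3)))² = (-7 + 2*(3 - 3)/(-2 + (3 - 3)) + 2*18 + 10*18*(2*(3 - 3)/(-2 + (3 - 3))))² = (-7 + 2*0/(-2 + 0) + 36 + 10*18*(2*0/(-2 + 0)))² = (-7 + 2*0/(-2) + 36 + 10*18*(2*0/(-2)))² = (-7 + 2*0*(-½) + 36 + 10*18*(2*0*(-½)))² = (-7 + 0 + 36 + 10*18*0)² = (-7 + 0 + 36 + 0)² = 29² = 841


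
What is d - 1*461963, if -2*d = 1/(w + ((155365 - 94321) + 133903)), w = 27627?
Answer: -205641905525/445148 ≈ -4.6196e+5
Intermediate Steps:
d = -1/445148 (d = -1/(2*(27627 + ((155365 - 94321) + 133903))) = -1/(2*(27627 + (61044 + 133903))) = -1/(2*(27627 + 194947)) = -½/222574 = -½*1/222574 = -1/445148 ≈ -2.2464e-6)
d - 1*461963 = -1/445148 - 1*461963 = -1/445148 - 461963 = -205641905525/445148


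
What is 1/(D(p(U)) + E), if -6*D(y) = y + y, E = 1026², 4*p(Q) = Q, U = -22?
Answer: 6/6316067 ≈ 9.4996e-7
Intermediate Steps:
p(Q) = Q/4
E = 1052676
D(y) = -y/3 (D(y) = -(y + y)/6 = -y/3)
1/(D(p(U)) + E) = 1/(-(-22)/12 + 1052676) = 1/(-⅓*(-11/2) + 1052676) = 1/(11/6 + 1052676) = 1/(6316067/6) = 6/6316067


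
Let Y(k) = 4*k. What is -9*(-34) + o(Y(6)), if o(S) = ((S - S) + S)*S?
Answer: 882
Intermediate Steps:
o(S) = S**2 (o(S) = (0 + S)*S = S*S = S**2)
-9*(-34) + o(Y(6)) = -9*(-34) + (4*6)**2 = 306 + 24**2 = 306 + 576 = 882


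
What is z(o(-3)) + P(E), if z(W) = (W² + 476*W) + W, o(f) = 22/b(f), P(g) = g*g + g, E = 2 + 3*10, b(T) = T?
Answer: -21494/9 ≈ -2388.2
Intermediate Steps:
E = 32 (E = 2 + 30 = 32)
P(g) = g + g² (P(g) = g² + g = g + g²)
o(f) = 22/f
z(W) = W² + 477*W
z(o(-3)) + P(E) = (22/(-3))*(477 + 22/(-3)) + 32*(1 + 32) = (22*(-⅓))*(477 + 22*(-⅓)) + 32*33 = -22*(477 - 22/3)/3 + 1056 = -22/3*1409/3 + 1056 = -30998/9 + 1056 = -21494/9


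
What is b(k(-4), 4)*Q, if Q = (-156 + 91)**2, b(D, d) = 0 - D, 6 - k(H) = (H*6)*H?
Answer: 380250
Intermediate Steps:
k(H) = 6 - 6*H**2 (k(H) = 6 - H*6*H = 6 - 6*H*H = 6 - 6*H**2)
b(D, d) = -D
Q = 4225 (Q = (-65)**2 = 4225)
b(k(-4), 4)*Q = -(6 - 6*(-4)**2)*4225 = -(6 - 6*16)*4225 = -(6 - 96)*4225 = -1*(-90)*4225 = 90*4225 = 380250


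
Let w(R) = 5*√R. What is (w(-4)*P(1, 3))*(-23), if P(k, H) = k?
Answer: -230*I ≈ -230.0*I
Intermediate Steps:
(w(-4)*P(1, 3))*(-23) = ((5*√(-4))*1)*(-23) = ((5*(2*I))*1)*(-23) = ((10*I)*1)*(-23) = (10*I)*(-23) = -230*I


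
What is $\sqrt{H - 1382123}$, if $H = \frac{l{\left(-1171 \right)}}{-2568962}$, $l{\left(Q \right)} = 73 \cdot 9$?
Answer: $\frac{i \sqrt{9121411625063581646}}{2568962} \approx 1175.6 i$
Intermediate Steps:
$l{\left(Q \right)} = 657$
$H = - \frac{657}{2568962}$ ($H = \frac{657}{-2568962} = 657 \left(- \frac{1}{2568962}\right) = - \frac{657}{2568962} \approx -0.00025575$)
$\sqrt{H - 1382123} = \sqrt{- \frac{657}{2568962} - 1382123} = \sqrt{- \frac{3550621466983}{2568962}} = \frac{i \sqrt{9121411625063581646}}{2568962}$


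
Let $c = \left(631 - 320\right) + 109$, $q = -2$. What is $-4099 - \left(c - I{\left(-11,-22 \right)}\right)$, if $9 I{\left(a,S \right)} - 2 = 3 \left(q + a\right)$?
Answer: $- \frac{40708}{9} \approx -4523.1$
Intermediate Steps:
$I{\left(a,S \right)} = - \frac{4}{9} + \frac{a}{3}$ ($I{\left(a,S \right)} = \frac{2}{9} + \frac{3 \left(-2 + a\right)}{9} = \frac{2}{9} + \frac{-6 + 3 a}{9} = \frac{2}{9} + \left(- \frac{2}{3} + \frac{a}{3}\right) = - \frac{4}{9} + \frac{a}{3}$)
$c = 420$ ($c = 311 + 109 = 420$)
$-4099 - \left(c - I{\left(-11,-22 \right)}\right) = -4099 + \left(\left(- \frac{4}{9} + \frac{1}{3} \left(-11\right)\right) - 420\right) = -4099 - \frac{3817}{9} = - \frac{40708}{9}$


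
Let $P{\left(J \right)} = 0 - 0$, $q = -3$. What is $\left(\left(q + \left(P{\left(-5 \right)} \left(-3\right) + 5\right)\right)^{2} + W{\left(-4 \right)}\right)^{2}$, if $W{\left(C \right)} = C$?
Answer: $0$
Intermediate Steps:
$P{\left(J \right)} = 0$ ($P{\left(J \right)} = 0 + 0 = 0$)
$\left(\left(q + \left(P{\left(-5 \right)} \left(-3\right) + 5\right)\right)^{2} + W{\left(-4 \right)}\right)^{2} = \left(\left(-3 + \left(0 \left(-3\right) + 5\right)\right)^{2} - 4\right)^{2} = \left(\left(-3 + \left(0 + 5\right)\right)^{2} - 4\right)^{2} = \left(\left(-3 + 5\right)^{2} - 4\right)^{2} = \left(2^{2} - 4\right)^{2} = \left(4 - 4\right)^{2} = 0^{2} = 0$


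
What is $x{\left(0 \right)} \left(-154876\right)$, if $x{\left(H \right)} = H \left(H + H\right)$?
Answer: $0$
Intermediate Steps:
$x{\left(H \right)} = 2 H^{2}$ ($x{\left(H \right)} = H 2 H = 2 H^{2}$)
$x{\left(0 \right)} \left(-154876\right) = 2 \cdot 0^{2} \left(-154876\right) = 2 \cdot 0 \left(-154876\right) = 0 \left(-154876\right) = 0$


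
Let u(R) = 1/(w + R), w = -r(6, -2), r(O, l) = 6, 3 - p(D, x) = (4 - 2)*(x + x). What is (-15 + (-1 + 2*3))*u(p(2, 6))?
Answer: 10/27 ≈ 0.37037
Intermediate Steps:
p(D, x) = 3 - 4*x (p(D, x) = 3 - (4 - 2)*(x + x) = 3 - 2*2*x = 3 - 4*x)
w = -6 (w = -1*6 = -6)
u(R) = 1/(-6 + R)
(-15 + (-1 + 2*3))*u(p(2, 6)) = (-15 + (-1 + 2*3))/(-6 + (3 - 4*6)) = (-15 + (-1 + 6))/(-6 + (3 - 24)) = (-15 + 5)/(-6 - 21) = -10/(-27) = -10*(-1/27) = 10/27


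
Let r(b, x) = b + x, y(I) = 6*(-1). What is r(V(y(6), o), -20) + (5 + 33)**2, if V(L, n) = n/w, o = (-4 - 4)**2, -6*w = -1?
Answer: 1808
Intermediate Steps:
w = 1/6 (w = -1/6*(-1) = 1/6 ≈ 0.16667)
y(I) = -6
o = 64 (o = (-8)**2 = 64)
V(L, n) = 6*n (V(L, n) = n/(1/6) = n*6 = 6*n)
r(V(y(6), o), -20) + (5 + 33)**2 = (6*64 - 20) + (5 + 33)**2 = (384 - 20) + 38**2 = 364 + 1444 = 1808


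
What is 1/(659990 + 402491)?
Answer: 1/1062481 ≈ 9.4119e-7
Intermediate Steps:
1/(659990 + 402491) = 1/1062481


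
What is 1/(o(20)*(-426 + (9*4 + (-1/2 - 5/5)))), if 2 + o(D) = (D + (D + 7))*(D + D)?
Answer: -1/735237 ≈ -1.3601e-6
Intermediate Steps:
o(D) = -2 + 2*D*(7 + 2*D) (o(D) = -2 + (D + (D + 7))*(D + D) = -2 + (D + (7 + D))*(2*D) = -2 + (7 + 2*D)*(2*D) = -2 + 2*D*(7 + 2*D))
1/(o(20)*(-426 + (9*4 + (-1/2 - 5/5)))) = 1/((-2 + 4*20² + 14*20)*(-426 + (9*4 + (-1/2 - 5/5)))) = 1/((-2 + 4*400 + 280)*(-426 + (36 + (-1*½ - 5*⅕)))) = 1/((-2 + 1600 + 280)*(-426 + (36 + (-½ - 1)))) = 1/(1878*(-426 + (36 - 3/2))) = 1/(1878*(-426 + 69/2)) = 1/(1878*(-783/2)) = 1/(-735237) = -1/735237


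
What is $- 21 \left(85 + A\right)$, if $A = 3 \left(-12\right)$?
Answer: $-1029$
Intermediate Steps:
$A = -36$
$- 21 \left(85 + A\right) = - 21 \left(85 - 36\right) = \left(-21\right) 49 = -1029$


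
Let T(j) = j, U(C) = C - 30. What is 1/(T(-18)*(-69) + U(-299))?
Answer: 1/913 ≈ 0.0010953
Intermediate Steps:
U(C) = -30 + C
1/(T(-18)*(-69) + U(-299)) = 1/(-18*(-69) + (-30 - 299)) = 1/(1242 - 329) = 1/913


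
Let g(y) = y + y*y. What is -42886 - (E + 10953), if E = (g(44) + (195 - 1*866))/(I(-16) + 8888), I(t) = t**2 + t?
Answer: -70206243/1304 ≈ -53839.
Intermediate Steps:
g(y) = y + y**2
I(t) = t + t**2
E = 187/1304 (E = (44*(1 + 44) + (195 - 1*866))/(-16*(1 - 16) + 8888) = (44*45 + (195 - 866))/(-16*(-15) + 8888) = (1980 - 671)/(240 + 8888) = 1309/9128 = 1309*(1/9128) = 187/1304 ≈ 0.14340)
-42886 - (E + 10953) = -42886 - (187/1304 + 10953) = -42886 - 1*14282899/1304 = -42886 - 14282899/1304 = -70206243/1304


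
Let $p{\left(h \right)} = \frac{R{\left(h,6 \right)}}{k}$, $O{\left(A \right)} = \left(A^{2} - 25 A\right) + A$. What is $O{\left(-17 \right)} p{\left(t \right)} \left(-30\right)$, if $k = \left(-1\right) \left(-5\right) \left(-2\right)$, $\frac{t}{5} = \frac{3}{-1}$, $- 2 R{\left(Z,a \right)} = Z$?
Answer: $\frac{31365}{2} \approx 15683.0$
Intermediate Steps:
$R{\left(Z,a \right)} = - \frac{Z}{2}$
$O{\left(A \right)} = A^{2} - 24 A$
$t = -15$ ($t = 5 \frac{3}{-1} = 5 \cdot 3 \left(-1\right) = 5 \left(-3\right) = -15$)
$k = -10$ ($k = 5 \left(-2\right) = -10$)
$p{\left(h \right)} = \frac{h}{20}$ ($p{\left(h \right)} = \frac{\left(- \frac{1}{2}\right) h}{-10} = - \frac{h}{2} \left(- \frac{1}{10}\right) = \frac{h}{20}$)
$O{\left(-17 \right)} p{\left(t \right)} \left(-30\right) = - 17 \left(-24 - 17\right) \frac{1}{20} \left(-15\right) \left(-30\right) = \left(-17\right) \left(-41\right) \left(\left(- \frac{3}{4}\right) \left(-30\right)\right) = 697 \cdot \frac{45}{2} = \frac{31365}{2}$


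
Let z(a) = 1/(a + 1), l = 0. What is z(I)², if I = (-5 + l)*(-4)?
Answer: 1/441 ≈ 0.0022676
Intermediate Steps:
I = 20 (I = (-5 + 0)*(-4) = -5*(-4) = 20)
z(a) = 1/(1 + a)
z(I)² = (1/(1 + 20))² = (1/21)² = 1/441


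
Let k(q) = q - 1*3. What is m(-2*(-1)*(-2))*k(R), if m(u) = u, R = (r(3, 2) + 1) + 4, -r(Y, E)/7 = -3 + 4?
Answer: 20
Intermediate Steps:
r(Y, E) = -7 (r(Y, E) = -7*(-3 + 4) = -7*1 = -7)
R = -2 (R = (-7 + 1) + 4 = -6 + 4 = -2)
k(q) = -3 + q (k(q) = q - 3 = -3 + q)
m(-2*(-1)*(-2))*k(R) = (-2*(-1)*(-2))*(-3 - 2) = (2*(-2))*(-5) = -4*(-5) = 20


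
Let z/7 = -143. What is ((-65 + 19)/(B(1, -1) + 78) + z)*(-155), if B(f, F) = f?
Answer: 12264375/79 ≈ 1.5525e+5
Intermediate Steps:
z = -1001 (z = 7*(-143) = -1001)
((-65 + 19)/(B(1, -1) + 78) + z)*(-155) = ((-65 + 19)/(1 + 78) - 1001)*(-155) = (-46/79 - 1001)*(-155) = -79125/79*(-155) = 12264375/79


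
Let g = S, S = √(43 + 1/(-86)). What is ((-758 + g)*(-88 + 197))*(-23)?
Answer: 1900306 - 2507*√317942/86 ≈ 1.8839e+6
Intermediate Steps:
S = √317942/86 (S = √(43 - 1/86) = √(3697/86) = √317942/86 ≈ 6.5565)
g = √317942/86 ≈ 6.5565
((-758 + g)*(-88 + 197))*(-23) = ((-758 + √317942/86)*(-88 + 197))*(-23) = ((-758 + √317942/86)*109)*(-23) = (-82622 + 109*√317942/86)*(-23) = 1900306 - 2507*√317942/86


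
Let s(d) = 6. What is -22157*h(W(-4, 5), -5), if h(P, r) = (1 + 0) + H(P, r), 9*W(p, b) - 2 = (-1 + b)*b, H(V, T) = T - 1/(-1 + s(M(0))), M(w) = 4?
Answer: 465297/5 ≈ 93059.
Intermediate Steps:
H(V, T) = -⅕ + T (H(V, T) = T - 1/(-1 + 6) = T - 1/5 = T - 1*⅕ = T - ⅕ = -⅕ + T)
W(p, b) = 2/9 + b*(-1 + b)/9 (W(p, b) = 2/9 + ((-1 + b)*b)/9 = 2/9 + (b*(-1 + b))/9 = 2/9 + b*(-1 + b)/9)
h(P, r) = ⅘ + r (h(P, r) = (1 + 0) + (-⅕ + r) = 1 + (-⅕ + r) = ⅘ + r)
-22157*h(W(-4, 5), -5) = -22157*(⅘ - 5) = -22157*(-21/5) = 465297/5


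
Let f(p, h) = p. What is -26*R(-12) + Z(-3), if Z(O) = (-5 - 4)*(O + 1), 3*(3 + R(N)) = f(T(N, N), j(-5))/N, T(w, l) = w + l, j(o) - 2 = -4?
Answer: 236/3 ≈ 78.667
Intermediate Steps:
j(o) = -2 (j(o) = 2 - 4 = -2)
T(w, l) = l + w
R(N) = -7/3 (R(N) = -3 + ((N + N)/N)/3 = -3 + ((2*N)/N)/3 = -3 + (⅓)*2 = -3 + ⅔ = -7/3)
Z(O) = -9 - 9*O (Z(O) = -9*(1 + O) = -9 - 9*O)
-26*R(-12) + Z(-3) = -26*(-7/3) + (-9 - 9*(-3)) = 182/3 + (-9 + 27) = 182/3 + 18 = 236/3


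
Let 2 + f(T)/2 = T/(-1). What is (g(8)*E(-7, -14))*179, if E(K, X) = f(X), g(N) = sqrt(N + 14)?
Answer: 4296*sqrt(22) ≈ 20150.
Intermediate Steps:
g(N) = sqrt(14 + N)
f(T) = -4 - 2*T (f(T) = -4 + 2*(T/(-1)) = -4 + 2*(T*(-1)) = -4 + 2*(-T) = -4 - 2*T)
E(K, X) = -4 - 2*X
(g(8)*E(-7, -14))*179 = (sqrt(14 + 8)*(-4 - 2*(-14)))*179 = (sqrt(22)*(-4 + 28))*179 = (sqrt(22)*24)*179 = (24*sqrt(22))*179 = 4296*sqrt(22)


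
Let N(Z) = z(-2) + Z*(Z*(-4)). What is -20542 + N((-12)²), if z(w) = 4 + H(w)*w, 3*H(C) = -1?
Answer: -310444/3 ≈ -1.0348e+5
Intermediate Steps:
H(C) = -⅓ (H(C) = (⅓)*(-1) = -⅓)
z(w) = 4 - w/3
N(Z) = 14/3 - 4*Z² (N(Z) = (4 - ⅓*(-2)) + Z*(Z*(-4)) = (4 + ⅔) + Z*(-4*Z) = 14/3 - 4*Z²)
-20542 + N((-12)²) = -20542 + (14/3 - 4*((-12)²)²) = -20542 + (14/3 - 4*144²) = -20542 + (14/3 - 4*20736) = -20542 + (14/3 - 82944) = -20542 - 248818/3 = -310444/3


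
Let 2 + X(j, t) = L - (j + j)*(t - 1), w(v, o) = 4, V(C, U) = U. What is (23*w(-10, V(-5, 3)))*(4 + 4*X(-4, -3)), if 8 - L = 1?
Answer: -9568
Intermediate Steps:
L = 7 (L = 8 - 1*1 = 8 - 1 = 7)
X(j, t) = 5 - 2*j*(-1 + t) (X(j, t) = -2 + (7 - (j + j)*(t - 1)) = -2 + (7 - 2*j*(-1 + t)) = 5 - 2*j*(-1 + t))
(23*w(-10, V(-5, 3)))*(4 + 4*X(-4, -3)) = (23*4)*(4 + 4*(5 + 2*(-4) - 2*(-4)*(-3))) = 92*(4 + 4*(5 - 8 - 24)) = 92*(4 + 4*(-27)) = 92*(4 - 108) = 92*(-104) = -9568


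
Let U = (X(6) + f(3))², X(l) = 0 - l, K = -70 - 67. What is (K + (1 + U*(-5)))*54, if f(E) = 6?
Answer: -7344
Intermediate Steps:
K = -137
X(l) = -l
U = 0 (U = (-1*6 + 6)² = (-6 + 6)² = 0² = 0)
(K + (1 + U*(-5)))*54 = (-137 + (1 + 0*(-5)))*54 = (-137 + (1 + 0))*54 = (-137 + 1)*54 = -136*54 = -7344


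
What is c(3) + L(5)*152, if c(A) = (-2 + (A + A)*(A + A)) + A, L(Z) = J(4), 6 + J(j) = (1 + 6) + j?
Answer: 797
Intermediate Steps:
J(j) = 1 + j (J(j) = -6 + ((1 + 6) + j) = -6 + (7 + j) = 1 + j)
L(Z) = 5 (L(Z) = 1 + 4 = 5)
c(A) = -2 + A + 4*A**2 (c(A) = (-2 + (2*A)*(2*A)) + A = (-2 + 4*A**2) + A = -2 + A + 4*A**2)
c(3) + L(5)*152 = (-2 + 3 + 4*3**2) + 5*152 = (-2 + 3 + 4*9) + 760 = (-2 + 3 + 36) + 760 = 37 + 760 = 797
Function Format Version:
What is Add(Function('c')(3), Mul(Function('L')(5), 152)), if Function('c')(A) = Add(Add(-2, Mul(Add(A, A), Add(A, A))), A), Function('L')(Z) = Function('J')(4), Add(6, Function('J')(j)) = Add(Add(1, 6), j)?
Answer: 797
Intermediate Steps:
Function('J')(j) = Add(1, j) (Function('J')(j) = Add(-6, Add(Add(1, 6), j)) = Add(-6, Add(7, j)) = Add(1, j))
Function('L')(Z) = 5 (Function('L')(Z) = Add(1, 4) = 5)
Function('c')(A) = Add(-2, A, Mul(4, Pow(A, 2))) (Function('c')(A) = Add(Add(-2, Mul(Mul(2, A), Mul(2, A))), A) = Add(Add(-2, Mul(4, Pow(A, 2))), A) = Add(-2, A, Mul(4, Pow(A, 2))))
Add(Function('c')(3), Mul(Function('L')(5), 152)) = Add(Add(-2, 3, Mul(4, Pow(3, 2))), Mul(5, 152)) = Add(Add(-2, 3, Mul(4, 9)), 760) = Add(Add(-2, 3, 36), 760) = Add(37, 760) = 797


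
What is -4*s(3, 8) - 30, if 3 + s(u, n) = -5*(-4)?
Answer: -98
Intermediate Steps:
s(u, n) = 17 (s(u, n) = -3 - 5*(-4) = -3 + 20 = 17)
-4*s(3, 8) - 30 = -4*17 - 30 = -68 - 30 = -98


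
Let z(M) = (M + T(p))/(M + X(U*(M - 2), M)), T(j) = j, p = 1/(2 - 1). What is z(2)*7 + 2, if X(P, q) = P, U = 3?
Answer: 25/2 ≈ 12.500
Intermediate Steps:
p = 1 (p = 1/1 = 1)
z(M) = (1 + M)/(-6 + 4*M) (z(M) = (M + 1)/(M + 3*(M - 2)) = (1 + M)/(M + 3*(-2 + M)) = (1 + M)/(M + (-6 + 3*M)) = (1 + M)/(-6 + 4*M))
z(2)*7 + 2 = ((1 + 2)/(2*(-3 + 2*2)))*7 + 2 = ((½)*3/(-3 + 4))*7 + 2 = ((½)*3/1)*7 + 2 = ((½)*1*3)*7 + 2 = (3/2)*7 + 2 = 21/2 + 2 = 25/2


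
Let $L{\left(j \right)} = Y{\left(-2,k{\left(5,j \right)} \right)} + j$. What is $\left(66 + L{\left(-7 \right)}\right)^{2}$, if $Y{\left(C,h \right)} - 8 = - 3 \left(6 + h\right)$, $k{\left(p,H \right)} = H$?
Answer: $4900$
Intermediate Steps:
$Y{\left(C,h \right)} = -10 - 3 h$ ($Y{\left(C,h \right)} = 8 - 3 \left(6 + h\right) = 8 - \left(18 + 3 h\right) = -10 - 3 h$)
$L{\left(j \right)} = -10 - 2 j$ ($L{\left(j \right)} = \left(-10 - 3 j\right) + j = -10 - 2 j$)
$\left(66 + L{\left(-7 \right)}\right)^{2} = \left(66 - -4\right)^{2} = \left(66 + \left(-10 + 14\right)\right)^{2} = \left(66 + 4\right)^{2} = 70^{2} = 4900$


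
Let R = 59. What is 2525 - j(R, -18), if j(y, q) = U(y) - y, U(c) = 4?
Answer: 2580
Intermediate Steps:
j(y, q) = 4 - y
2525 - j(R, -18) = 2525 - (4 - 1*59) = 2525 - (4 - 59) = 2525 - 1*(-55) = 2525 + 55 = 2580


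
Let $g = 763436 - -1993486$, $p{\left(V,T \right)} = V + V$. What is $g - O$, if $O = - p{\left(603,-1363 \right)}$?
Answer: $2758128$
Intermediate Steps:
$p{\left(V,T \right)} = 2 V$
$O = -1206$ ($O = - 2 \cdot 603 = \left(-1\right) 1206 = -1206$)
$g = 2756922$ ($g = 763436 + 1993486 = 2756922$)
$g - O = 2756922 - -1206 = 2756922 + 1206 = 2758128$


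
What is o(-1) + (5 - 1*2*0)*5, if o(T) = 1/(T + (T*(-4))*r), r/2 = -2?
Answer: 424/17 ≈ 24.941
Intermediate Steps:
r = -4 (r = 2*(-2) = -4)
o(T) = 1/(17*T) (o(T) = 1/(T + (T*(-4))*(-4)) = 1/(T - 4*T*(-4)) = 1/(T + 16*T) = 1/(17*T))
o(-1) + (5 - 1*2*0)*5 = (1/17)/(-1) + (5 - 1*2*0)*5 = (1/17)*(-1) + (5 - 2*0)*5 = -1/17 + (5 + 0)*5 = -1/17 + 5*5 = -1/17 + 25 = 424/17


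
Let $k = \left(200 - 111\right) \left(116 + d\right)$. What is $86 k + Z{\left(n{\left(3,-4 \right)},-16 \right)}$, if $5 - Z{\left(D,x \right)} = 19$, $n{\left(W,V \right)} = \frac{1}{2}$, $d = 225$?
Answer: $2610000$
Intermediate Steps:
$n{\left(W,V \right)} = \frac{1}{2}$
$Z{\left(D,x \right)} = -14$ ($Z{\left(D,x \right)} = 5 - 19 = -14$)
$k = 30349$ ($k = \left(200 - 111\right) \left(116 + 225\right) = 89 \cdot 341 = 30349$)
$86 k + Z{\left(n{\left(3,-4 \right)},-16 \right)} = 86 \cdot 30349 - 14 = 2610014 - 14 = 2610000$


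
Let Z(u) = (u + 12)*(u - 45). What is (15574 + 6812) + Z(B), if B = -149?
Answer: 48964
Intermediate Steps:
Z(u) = (-45 + u)*(12 + u) (Z(u) = (12 + u)*(-45 + u) = (-45 + u)*(12 + u))
(15574 + 6812) + Z(B) = (15574 + 6812) + (-540 + (-149)² - 33*(-149)) = 22386 + (-540 + 22201 + 4917) = 22386 + 26578 = 48964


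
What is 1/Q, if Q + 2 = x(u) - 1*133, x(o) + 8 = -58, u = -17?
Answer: -1/201 ≈ -0.0049751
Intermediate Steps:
x(o) = -66 (x(o) = -8 - 58 = -66)
Q = -201 (Q = -2 + (-66 - 1*133) = -2 + (-66 - 133) = -2 - 199 = -201)
1/Q = 1/(-201) = -1/201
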